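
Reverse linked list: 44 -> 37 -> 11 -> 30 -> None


Step 1: curr=44, set curr.next=prev(None) | reversed so far: 44
Step 2: curr=37, set curr.next=prev(44) | reversed so far: 37 -> 44
Step 3: curr=11, set curr.next=prev(37) | reversed so far: 11 -> 37 -> 44
Step 4: curr=30, set curr.next=prev(11) | reversed so far: 30 -> 11 -> 37 -> 44

30 -> 11 -> 37 -> 44 -> None


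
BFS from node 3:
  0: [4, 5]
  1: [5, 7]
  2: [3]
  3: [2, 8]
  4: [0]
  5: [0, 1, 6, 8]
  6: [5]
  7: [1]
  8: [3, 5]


Visit 3, enqueue [2, 8]
Visit 2, enqueue []
Visit 8, enqueue [5]
Visit 5, enqueue [0, 1, 6]
Visit 0, enqueue [4]
Visit 1, enqueue [7]
Visit 6, enqueue []
Visit 4, enqueue []
Visit 7, enqueue []

BFS order: [3, 2, 8, 5, 0, 1, 6, 4, 7]


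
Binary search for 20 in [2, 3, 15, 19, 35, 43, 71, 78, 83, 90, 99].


Step 1: lo=0, hi=10, mid=5, val=43
Step 2: lo=0, hi=4, mid=2, val=15
Step 3: lo=3, hi=4, mid=3, val=19
Step 4: lo=4, hi=4, mid=4, val=35

Not found


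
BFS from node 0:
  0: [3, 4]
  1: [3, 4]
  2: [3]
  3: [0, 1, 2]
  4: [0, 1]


Visit 0, enqueue [3, 4]
Visit 3, enqueue [1, 2]
Visit 4, enqueue []
Visit 1, enqueue []
Visit 2, enqueue []

BFS order: [0, 3, 4, 1, 2]


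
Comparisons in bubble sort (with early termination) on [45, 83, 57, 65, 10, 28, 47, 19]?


Algorithm: bubble sort (with early termination)
Input: [45, 83, 57, 65, 10, 28, 47, 19]
Sorted: [10, 19, 28, 45, 47, 57, 65, 83]

28


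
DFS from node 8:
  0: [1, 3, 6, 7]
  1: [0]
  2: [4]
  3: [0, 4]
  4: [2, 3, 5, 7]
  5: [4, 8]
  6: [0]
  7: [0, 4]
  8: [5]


Visit 8, push [5]
Visit 5, push [4]
Visit 4, push [7, 3, 2]
Visit 2, push []
Visit 3, push [0]
Visit 0, push [7, 6, 1]
Visit 1, push []
Visit 6, push []
Visit 7, push []

DFS order: [8, 5, 4, 2, 3, 0, 1, 6, 7]


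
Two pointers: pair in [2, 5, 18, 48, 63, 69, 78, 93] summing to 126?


lo=0(2)+hi=7(93)=95
lo=1(5)+hi=7(93)=98
lo=2(18)+hi=7(93)=111
lo=3(48)+hi=7(93)=141
lo=3(48)+hi=6(78)=126

Yes: 48+78=126


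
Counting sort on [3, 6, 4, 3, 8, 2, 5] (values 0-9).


Input: [3, 6, 4, 3, 8, 2, 5]
Counts: [0, 0, 1, 2, 1, 1, 1, 0, 1, 0]

Sorted: [2, 3, 3, 4, 5, 6, 8]


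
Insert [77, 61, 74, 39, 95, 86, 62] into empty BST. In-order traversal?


Insert 77: root
Insert 61: L from 77
Insert 74: L from 77 -> R from 61
Insert 39: L from 77 -> L from 61
Insert 95: R from 77
Insert 86: R from 77 -> L from 95
Insert 62: L from 77 -> R from 61 -> L from 74

In-order: [39, 61, 62, 74, 77, 86, 95]


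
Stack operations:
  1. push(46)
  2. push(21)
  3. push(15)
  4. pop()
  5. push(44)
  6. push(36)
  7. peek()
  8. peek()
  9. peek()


push(46) -> [46]
push(21) -> [46, 21]
push(15) -> [46, 21, 15]
pop()->15, [46, 21]
push(44) -> [46, 21, 44]
push(36) -> [46, 21, 44, 36]
peek()->36
peek()->36
peek()->36

Final stack: [46, 21, 44, 36]


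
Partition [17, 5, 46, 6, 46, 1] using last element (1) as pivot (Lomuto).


Pivot: 1
Place pivot at 0: [1, 5, 46, 6, 46, 17]

Partitioned: [1, 5, 46, 6, 46, 17]


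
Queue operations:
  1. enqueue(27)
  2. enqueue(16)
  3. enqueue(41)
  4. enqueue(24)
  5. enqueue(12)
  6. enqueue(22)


enqueue(27) -> [27]
enqueue(16) -> [27, 16]
enqueue(41) -> [27, 16, 41]
enqueue(24) -> [27, 16, 41, 24]
enqueue(12) -> [27, 16, 41, 24, 12]
enqueue(22) -> [27, 16, 41, 24, 12, 22]

Final queue: [27, 16, 41, 24, 12, 22]


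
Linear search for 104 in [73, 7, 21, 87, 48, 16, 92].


i=0: 73!=104
i=1: 7!=104
i=2: 21!=104
i=3: 87!=104
i=4: 48!=104
i=5: 16!=104
i=6: 92!=104

Not found, 7 comps


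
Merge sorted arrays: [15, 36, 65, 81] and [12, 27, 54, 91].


Take 12 from B
Take 15 from A
Take 27 from B
Take 36 from A
Take 54 from B
Take 65 from A
Take 81 from A

Merged: [12, 15, 27, 36, 54, 65, 81, 91]


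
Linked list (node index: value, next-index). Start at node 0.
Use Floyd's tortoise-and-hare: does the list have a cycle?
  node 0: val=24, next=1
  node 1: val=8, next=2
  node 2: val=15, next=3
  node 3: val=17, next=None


Floyd's tortoise (slow, +1) and hare (fast, +2):
  init: slow=0, fast=0
  step 1: slow=1, fast=2
  step 2: fast 2->3->None, no cycle

Cycle: no


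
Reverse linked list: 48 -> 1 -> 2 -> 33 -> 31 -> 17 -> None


Step 1: curr=48, set curr.next=prev(None) | reversed so far: 48
Step 2: curr=1, set curr.next=prev(48) | reversed so far: 1 -> 48
Step 3: curr=2, set curr.next=prev(1) | reversed so far: 2 -> 1 -> 48
Step 4: curr=33, set curr.next=prev(2) | reversed so far: 33 -> 2 -> 1 -> 48
Step 5: curr=31, set curr.next=prev(33) | reversed so far: 31 -> 33 -> 2 -> 1 -> 48
Step 6: curr=17, set curr.next=prev(31) | reversed so far: 17 -> 31 -> 33 -> 2 -> 1 -> 48

17 -> 31 -> 33 -> 2 -> 1 -> 48 -> None


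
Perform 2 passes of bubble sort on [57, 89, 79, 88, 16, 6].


Initial: [57, 89, 79, 88, 16, 6]
Pass 1: [57, 79, 88, 16, 6, 89] (4 swaps)
Pass 2: [57, 79, 16, 6, 88, 89] (2 swaps)

After 2 passes: [57, 79, 16, 6, 88, 89]


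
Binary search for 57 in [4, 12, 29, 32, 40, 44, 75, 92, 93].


Step 1: lo=0, hi=8, mid=4, val=40
Step 2: lo=5, hi=8, mid=6, val=75
Step 3: lo=5, hi=5, mid=5, val=44

Not found


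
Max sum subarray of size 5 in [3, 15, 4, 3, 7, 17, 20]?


[0:5]: 32
[1:6]: 46
[2:7]: 51

Max: 51 at [2:7]


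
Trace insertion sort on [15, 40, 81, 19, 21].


Initial: [15, 40, 81, 19, 21]
Insert 40: [15, 40, 81, 19, 21]
Insert 81: [15, 40, 81, 19, 21]
Insert 19: [15, 19, 40, 81, 21]
Insert 21: [15, 19, 21, 40, 81]

Sorted: [15, 19, 21, 40, 81]


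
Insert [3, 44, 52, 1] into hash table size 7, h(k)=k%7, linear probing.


Insert 3: h=3 -> slot 3
Insert 44: h=2 -> slot 2
Insert 52: h=3, 1 probes -> slot 4
Insert 1: h=1 -> slot 1

Table: [None, 1, 44, 3, 52, None, None]


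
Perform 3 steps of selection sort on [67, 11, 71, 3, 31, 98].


Initial: [67, 11, 71, 3, 31, 98]
Step 1: min=3 at 3
  Swap: [3, 11, 71, 67, 31, 98]
Step 2: min=11 at 1
  Swap: [3, 11, 71, 67, 31, 98]
Step 3: min=31 at 4
  Swap: [3, 11, 31, 67, 71, 98]

After 3 steps: [3, 11, 31, 67, 71, 98]


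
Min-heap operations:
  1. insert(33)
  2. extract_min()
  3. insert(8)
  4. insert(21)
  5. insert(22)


insert(33) -> [33]
extract_min()->33, []
insert(8) -> [8]
insert(21) -> [8, 21]
insert(22) -> [8, 21, 22]

Final heap: [8, 21, 22]


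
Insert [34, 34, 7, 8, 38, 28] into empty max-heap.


Insert 34: [34]
Insert 34: [34, 34]
Insert 7: [34, 34, 7]
Insert 8: [34, 34, 7, 8]
Insert 38: [38, 34, 7, 8, 34]
Insert 28: [38, 34, 28, 8, 34, 7]

Final heap: [38, 34, 28, 8, 34, 7]


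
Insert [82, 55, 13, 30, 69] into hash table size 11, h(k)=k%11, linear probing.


Insert 82: h=5 -> slot 5
Insert 55: h=0 -> slot 0
Insert 13: h=2 -> slot 2
Insert 30: h=8 -> slot 8
Insert 69: h=3 -> slot 3

Table: [55, None, 13, 69, None, 82, None, None, 30, None, None]


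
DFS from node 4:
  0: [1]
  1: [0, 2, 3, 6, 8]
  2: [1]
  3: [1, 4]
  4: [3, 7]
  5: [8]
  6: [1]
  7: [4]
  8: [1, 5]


Visit 4, push [7, 3]
Visit 3, push [1]
Visit 1, push [8, 6, 2, 0]
Visit 0, push []
Visit 2, push []
Visit 6, push []
Visit 8, push [5]
Visit 5, push []
Visit 7, push []

DFS order: [4, 3, 1, 0, 2, 6, 8, 5, 7]


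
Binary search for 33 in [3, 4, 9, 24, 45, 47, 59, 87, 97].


Step 1: lo=0, hi=8, mid=4, val=45
Step 2: lo=0, hi=3, mid=1, val=4
Step 3: lo=2, hi=3, mid=2, val=9
Step 4: lo=3, hi=3, mid=3, val=24

Not found


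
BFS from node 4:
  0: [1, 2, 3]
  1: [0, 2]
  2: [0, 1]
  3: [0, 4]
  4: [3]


Visit 4, enqueue [3]
Visit 3, enqueue [0]
Visit 0, enqueue [1, 2]
Visit 1, enqueue []
Visit 2, enqueue []

BFS order: [4, 3, 0, 1, 2]


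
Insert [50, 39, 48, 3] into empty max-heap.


Insert 50: [50]
Insert 39: [50, 39]
Insert 48: [50, 39, 48]
Insert 3: [50, 39, 48, 3]

Final heap: [50, 39, 48, 3]


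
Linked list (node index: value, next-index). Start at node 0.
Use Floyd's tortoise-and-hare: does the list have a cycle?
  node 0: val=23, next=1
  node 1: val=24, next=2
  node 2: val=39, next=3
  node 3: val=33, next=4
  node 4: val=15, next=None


Floyd's tortoise (slow, +1) and hare (fast, +2):
  init: slow=0, fast=0
  step 1: slow=1, fast=2
  step 2: slow=2, fast=4
  step 3: fast -> None, no cycle

Cycle: no


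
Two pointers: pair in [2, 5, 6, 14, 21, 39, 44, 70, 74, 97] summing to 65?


lo=0(2)+hi=9(97)=99
lo=0(2)+hi=8(74)=76
lo=0(2)+hi=7(70)=72
lo=0(2)+hi=6(44)=46
lo=1(5)+hi=6(44)=49
lo=2(6)+hi=6(44)=50
lo=3(14)+hi=6(44)=58
lo=4(21)+hi=6(44)=65

Yes: 21+44=65


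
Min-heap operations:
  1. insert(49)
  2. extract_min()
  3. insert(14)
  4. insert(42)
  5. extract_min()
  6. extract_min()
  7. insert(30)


insert(49) -> [49]
extract_min()->49, []
insert(14) -> [14]
insert(42) -> [14, 42]
extract_min()->14, [42]
extract_min()->42, []
insert(30) -> [30]

Final heap: [30]


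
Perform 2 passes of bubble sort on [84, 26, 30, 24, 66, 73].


Initial: [84, 26, 30, 24, 66, 73]
Pass 1: [26, 30, 24, 66, 73, 84] (5 swaps)
Pass 2: [26, 24, 30, 66, 73, 84] (1 swaps)

After 2 passes: [26, 24, 30, 66, 73, 84]


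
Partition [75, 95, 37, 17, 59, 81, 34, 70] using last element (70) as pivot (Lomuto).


Pivot: 70
  37 <= 70: swap -> [37, 95, 75, 17, 59, 81, 34, 70]
  17 <= 70: swap -> [37, 17, 75, 95, 59, 81, 34, 70]
  59 <= 70: swap -> [37, 17, 59, 95, 75, 81, 34, 70]
  34 <= 70: swap -> [37, 17, 59, 34, 75, 81, 95, 70]
Place pivot at 4: [37, 17, 59, 34, 70, 81, 95, 75]

Partitioned: [37, 17, 59, 34, 70, 81, 95, 75]


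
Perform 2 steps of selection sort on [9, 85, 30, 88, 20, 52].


Initial: [9, 85, 30, 88, 20, 52]
Step 1: min=9 at 0
  Swap: [9, 85, 30, 88, 20, 52]
Step 2: min=20 at 4
  Swap: [9, 20, 30, 88, 85, 52]

After 2 steps: [9, 20, 30, 88, 85, 52]


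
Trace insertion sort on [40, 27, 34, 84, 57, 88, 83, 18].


Initial: [40, 27, 34, 84, 57, 88, 83, 18]
Insert 27: [27, 40, 34, 84, 57, 88, 83, 18]
Insert 34: [27, 34, 40, 84, 57, 88, 83, 18]
Insert 84: [27, 34, 40, 84, 57, 88, 83, 18]
Insert 57: [27, 34, 40, 57, 84, 88, 83, 18]
Insert 88: [27, 34, 40, 57, 84, 88, 83, 18]
Insert 83: [27, 34, 40, 57, 83, 84, 88, 18]
Insert 18: [18, 27, 34, 40, 57, 83, 84, 88]

Sorted: [18, 27, 34, 40, 57, 83, 84, 88]


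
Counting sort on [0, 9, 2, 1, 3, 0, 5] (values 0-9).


Input: [0, 9, 2, 1, 3, 0, 5]
Counts: [2, 1, 1, 1, 0, 1, 0, 0, 0, 1]

Sorted: [0, 0, 1, 2, 3, 5, 9]


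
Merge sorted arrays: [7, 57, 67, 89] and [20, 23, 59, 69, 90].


Take 7 from A
Take 20 from B
Take 23 from B
Take 57 from A
Take 59 from B
Take 67 from A
Take 69 from B
Take 89 from A

Merged: [7, 20, 23, 57, 59, 67, 69, 89, 90]


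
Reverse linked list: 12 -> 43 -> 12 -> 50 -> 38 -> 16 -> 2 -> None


Step 1: curr=12, set curr.next=prev(None) | reversed so far: 12
Step 2: curr=43, set curr.next=prev(12) | reversed so far: 43 -> 12
Step 3: curr=12, set curr.next=prev(43) | reversed so far: 12 -> 43 -> 12
Step 4: curr=50, set curr.next=prev(12) | reversed so far: 50 -> 12 -> 43 -> 12
Step 5: curr=38, set curr.next=prev(50) | reversed so far: 38 -> 50 -> 12 -> 43 -> 12
Step 6: curr=16, set curr.next=prev(38) | reversed so far: 16 -> 38 -> 50 -> 12 -> 43 -> 12
Step 7: curr=2, set curr.next=prev(16) | reversed so far: 2 -> 16 -> 38 -> 50 -> 12 -> 43 -> 12

2 -> 16 -> 38 -> 50 -> 12 -> 43 -> 12 -> None


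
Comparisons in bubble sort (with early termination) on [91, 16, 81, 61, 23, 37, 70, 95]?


Algorithm: bubble sort (with early termination)
Input: [91, 16, 81, 61, 23, 37, 70, 95]
Sorted: [16, 23, 37, 61, 70, 81, 91, 95]

22


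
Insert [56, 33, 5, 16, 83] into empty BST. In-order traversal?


Insert 56: root
Insert 33: L from 56
Insert 5: L from 56 -> L from 33
Insert 16: L from 56 -> L from 33 -> R from 5
Insert 83: R from 56

In-order: [5, 16, 33, 56, 83]


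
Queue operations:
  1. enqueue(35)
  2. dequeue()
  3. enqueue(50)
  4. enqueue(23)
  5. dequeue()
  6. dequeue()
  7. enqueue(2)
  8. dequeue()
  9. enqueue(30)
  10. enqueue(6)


enqueue(35) -> [35]
dequeue()->35, []
enqueue(50) -> [50]
enqueue(23) -> [50, 23]
dequeue()->50, [23]
dequeue()->23, []
enqueue(2) -> [2]
dequeue()->2, []
enqueue(30) -> [30]
enqueue(6) -> [30, 6]

Final queue: [30, 6]


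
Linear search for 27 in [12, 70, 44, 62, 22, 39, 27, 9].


i=0: 12!=27
i=1: 70!=27
i=2: 44!=27
i=3: 62!=27
i=4: 22!=27
i=5: 39!=27
i=6: 27==27 found!

Found at 6, 7 comps


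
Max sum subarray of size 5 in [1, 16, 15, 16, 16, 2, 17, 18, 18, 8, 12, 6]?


[0:5]: 64
[1:6]: 65
[2:7]: 66
[3:8]: 69
[4:9]: 71
[5:10]: 63
[6:11]: 73
[7:12]: 62

Max: 73 at [6:11]


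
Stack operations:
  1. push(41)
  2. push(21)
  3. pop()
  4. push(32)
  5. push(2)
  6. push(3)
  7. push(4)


push(41) -> [41]
push(21) -> [41, 21]
pop()->21, [41]
push(32) -> [41, 32]
push(2) -> [41, 32, 2]
push(3) -> [41, 32, 2, 3]
push(4) -> [41, 32, 2, 3, 4]

Final stack: [41, 32, 2, 3, 4]


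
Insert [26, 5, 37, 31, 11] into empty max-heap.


Insert 26: [26]
Insert 5: [26, 5]
Insert 37: [37, 5, 26]
Insert 31: [37, 31, 26, 5]
Insert 11: [37, 31, 26, 5, 11]

Final heap: [37, 31, 26, 5, 11]


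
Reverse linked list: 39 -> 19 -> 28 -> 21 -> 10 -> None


Step 1: curr=39, set curr.next=prev(None) | reversed so far: 39
Step 2: curr=19, set curr.next=prev(39) | reversed so far: 19 -> 39
Step 3: curr=28, set curr.next=prev(19) | reversed so far: 28 -> 19 -> 39
Step 4: curr=21, set curr.next=prev(28) | reversed so far: 21 -> 28 -> 19 -> 39
Step 5: curr=10, set curr.next=prev(21) | reversed so far: 10 -> 21 -> 28 -> 19 -> 39

10 -> 21 -> 28 -> 19 -> 39 -> None


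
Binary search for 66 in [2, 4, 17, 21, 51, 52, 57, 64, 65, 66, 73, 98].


Step 1: lo=0, hi=11, mid=5, val=52
Step 2: lo=6, hi=11, mid=8, val=65
Step 3: lo=9, hi=11, mid=10, val=73
Step 4: lo=9, hi=9, mid=9, val=66

Found at index 9


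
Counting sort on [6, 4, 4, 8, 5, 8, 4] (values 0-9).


Input: [6, 4, 4, 8, 5, 8, 4]
Counts: [0, 0, 0, 0, 3, 1, 1, 0, 2, 0]

Sorted: [4, 4, 4, 5, 6, 8, 8]


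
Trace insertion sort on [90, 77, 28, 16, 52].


Initial: [90, 77, 28, 16, 52]
Insert 77: [77, 90, 28, 16, 52]
Insert 28: [28, 77, 90, 16, 52]
Insert 16: [16, 28, 77, 90, 52]
Insert 52: [16, 28, 52, 77, 90]

Sorted: [16, 28, 52, 77, 90]


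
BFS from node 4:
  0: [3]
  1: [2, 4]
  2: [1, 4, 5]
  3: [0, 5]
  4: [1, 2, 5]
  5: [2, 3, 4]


Visit 4, enqueue [1, 2, 5]
Visit 1, enqueue []
Visit 2, enqueue []
Visit 5, enqueue [3]
Visit 3, enqueue [0]
Visit 0, enqueue []

BFS order: [4, 1, 2, 5, 3, 0]


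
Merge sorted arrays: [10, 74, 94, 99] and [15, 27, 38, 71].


Take 10 from A
Take 15 from B
Take 27 from B
Take 38 from B
Take 71 from B

Merged: [10, 15, 27, 38, 71, 74, 94, 99]


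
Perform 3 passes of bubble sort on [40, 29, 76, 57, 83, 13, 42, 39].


Initial: [40, 29, 76, 57, 83, 13, 42, 39]
Pass 1: [29, 40, 57, 76, 13, 42, 39, 83] (5 swaps)
Pass 2: [29, 40, 57, 13, 42, 39, 76, 83] (3 swaps)
Pass 3: [29, 40, 13, 42, 39, 57, 76, 83] (3 swaps)

After 3 passes: [29, 40, 13, 42, 39, 57, 76, 83]


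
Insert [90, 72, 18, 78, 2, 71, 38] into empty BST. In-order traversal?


Insert 90: root
Insert 72: L from 90
Insert 18: L from 90 -> L from 72
Insert 78: L from 90 -> R from 72
Insert 2: L from 90 -> L from 72 -> L from 18
Insert 71: L from 90 -> L from 72 -> R from 18
Insert 38: L from 90 -> L from 72 -> R from 18 -> L from 71

In-order: [2, 18, 38, 71, 72, 78, 90]


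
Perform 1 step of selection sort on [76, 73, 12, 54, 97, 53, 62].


Initial: [76, 73, 12, 54, 97, 53, 62]
Step 1: min=12 at 2
  Swap: [12, 73, 76, 54, 97, 53, 62]

After 1 step: [12, 73, 76, 54, 97, 53, 62]


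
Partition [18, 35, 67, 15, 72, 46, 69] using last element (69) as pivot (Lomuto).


Pivot: 69
  18 <= 69: advance i (no swap)
  35 <= 69: advance i (no swap)
  67 <= 69: advance i (no swap)
  15 <= 69: advance i (no swap)
  46 <= 69: swap -> [18, 35, 67, 15, 46, 72, 69]
Place pivot at 5: [18, 35, 67, 15, 46, 69, 72]

Partitioned: [18, 35, 67, 15, 46, 69, 72]


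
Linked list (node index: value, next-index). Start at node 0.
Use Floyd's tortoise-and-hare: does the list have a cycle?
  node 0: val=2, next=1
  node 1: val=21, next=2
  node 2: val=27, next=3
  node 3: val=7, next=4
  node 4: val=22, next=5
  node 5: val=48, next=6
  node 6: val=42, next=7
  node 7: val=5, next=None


Floyd's tortoise (slow, +1) and hare (fast, +2):
  init: slow=0, fast=0
  step 1: slow=1, fast=2
  step 2: slow=2, fast=4
  step 3: slow=3, fast=6
  step 4: fast 6->7->None, no cycle

Cycle: no


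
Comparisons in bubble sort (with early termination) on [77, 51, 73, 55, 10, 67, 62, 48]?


Algorithm: bubble sort (with early termination)
Input: [77, 51, 73, 55, 10, 67, 62, 48]
Sorted: [10, 48, 51, 55, 62, 67, 73, 77]

28


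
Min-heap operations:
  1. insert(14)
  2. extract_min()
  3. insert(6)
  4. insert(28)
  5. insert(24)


insert(14) -> [14]
extract_min()->14, []
insert(6) -> [6]
insert(28) -> [6, 28]
insert(24) -> [6, 28, 24]

Final heap: [6, 28, 24]


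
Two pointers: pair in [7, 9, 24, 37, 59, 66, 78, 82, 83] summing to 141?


lo=0(7)+hi=8(83)=90
lo=1(9)+hi=8(83)=92
lo=2(24)+hi=8(83)=107
lo=3(37)+hi=8(83)=120
lo=4(59)+hi=8(83)=142
lo=4(59)+hi=7(82)=141

Yes: 59+82=141


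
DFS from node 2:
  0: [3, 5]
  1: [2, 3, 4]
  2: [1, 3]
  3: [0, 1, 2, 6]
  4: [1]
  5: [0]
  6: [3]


Visit 2, push [3, 1]
Visit 1, push [4, 3]
Visit 3, push [6, 0]
Visit 0, push [5]
Visit 5, push []
Visit 6, push []
Visit 4, push []

DFS order: [2, 1, 3, 0, 5, 6, 4]


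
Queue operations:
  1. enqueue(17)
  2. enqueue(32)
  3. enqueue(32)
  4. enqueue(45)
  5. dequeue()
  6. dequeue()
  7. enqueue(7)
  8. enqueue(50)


enqueue(17) -> [17]
enqueue(32) -> [17, 32]
enqueue(32) -> [17, 32, 32]
enqueue(45) -> [17, 32, 32, 45]
dequeue()->17, [32, 32, 45]
dequeue()->32, [32, 45]
enqueue(7) -> [32, 45, 7]
enqueue(50) -> [32, 45, 7, 50]

Final queue: [32, 45, 7, 50]


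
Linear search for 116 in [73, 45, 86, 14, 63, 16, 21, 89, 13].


i=0: 73!=116
i=1: 45!=116
i=2: 86!=116
i=3: 14!=116
i=4: 63!=116
i=5: 16!=116
i=6: 21!=116
i=7: 89!=116
i=8: 13!=116

Not found, 9 comps


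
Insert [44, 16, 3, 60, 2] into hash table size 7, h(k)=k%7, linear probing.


Insert 44: h=2 -> slot 2
Insert 16: h=2, 1 probes -> slot 3
Insert 3: h=3, 1 probes -> slot 4
Insert 60: h=4, 1 probes -> slot 5
Insert 2: h=2, 4 probes -> slot 6

Table: [None, None, 44, 16, 3, 60, 2]


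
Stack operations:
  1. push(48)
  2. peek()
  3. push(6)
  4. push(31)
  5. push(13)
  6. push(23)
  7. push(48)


push(48) -> [48]
peek()->48
push(6) -> [48, 6]
push(31) -> [48, 6, 31]
push(13) -> [48, 6, 31, 13]
push(23) -> [48, 6, 31, 13, 23]
push(48) -> [48, 6, 31, 13, 23, 48]

Final stack: [48, 6, 31, 13, 23, 48]


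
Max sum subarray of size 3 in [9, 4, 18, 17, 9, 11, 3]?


[0:3]: 31
[1:4]: 39
[2:5]: 44
[3:6]: 37
[4:7]: 23

Max: 44 at [2:5]


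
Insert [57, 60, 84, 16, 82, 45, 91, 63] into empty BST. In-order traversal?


Insert 57: root
Insert 60: R from 57
Insert 84: R from 57 -> R from 60
Insert 16: L from 57
Insert 82: R from 57 -> R from 60 -> L from 84
Insert 45: L from 57 -> R from 16
Insert 91: R from 57 -> R from 60 -> R from 84
Insert 63: R from 57 -> R from 60 -> L from 84 -> L from 82

In-order: [16, 45, 57, 60, 63, 82, 84, 91]


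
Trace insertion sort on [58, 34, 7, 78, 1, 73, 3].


Initial: [58, 34, 7, 78, 1, 73, 3]
Insert 34: [34, 58, 7, 78, 1, 73, 3]
Insert 7: [7, 34, 58, 78, 1, 73, 3]
Insert 78: [7, 34, 58, 78, 1, 73, 3]
Insert 1: [1, 7, 34, 58, 78, 73, 3]
Insert 73: [1, 7, 34, 58, 73, 78, 3]
Insert 3: [1, 3, 7, 34, 58, 73, 78]

Sorted: [1, 3, 7, 34, 58, 73, 78]


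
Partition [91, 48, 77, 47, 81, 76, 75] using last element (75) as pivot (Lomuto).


Pivot: 75
  48 <= 75: swap -> [48, 91, 77, 47, 81, 76, 75]
  47 <= 75: swap -> [48, 47, 77, 91, 81, 76, 75]
Place pivot at 2: [48, 47, 75, 91, 81, 76, 77]

Partitioned: [48, 47, 75, 91, 81, 76, 77]


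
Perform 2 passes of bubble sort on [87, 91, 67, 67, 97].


Initial: [87, 91, 67, 67, 97]
Pass 1: [87, 67, 67, 91, 97] (2 swaps)
Pass 2: [67, 67, 87, 91, 97] (2 swaps)

After 2 passes: [67, 67, 87, 91, 97]


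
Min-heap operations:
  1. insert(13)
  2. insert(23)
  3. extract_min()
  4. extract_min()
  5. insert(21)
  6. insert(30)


insert(13) -> [13]
insert(23) -> [13, 23]
extract_min()->13, [23]
extract_min()->23, []
insert(21) -> [21]
insert(30) -> [21, 30]

Final heap: [21, 30]


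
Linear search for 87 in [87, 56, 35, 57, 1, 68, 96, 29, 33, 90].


i=0: 87==87 found!

Found at 0, 1 comps


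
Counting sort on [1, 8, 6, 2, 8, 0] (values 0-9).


Input: [1, 8, 6, 2, 8, 0]
Counts: [1, 1, 1, 0, 0, 0, 1, 0, 2, 0]

Sorted: [0, 1, 2, 6, 8, 8]


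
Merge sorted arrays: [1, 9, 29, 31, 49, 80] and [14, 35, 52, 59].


Take 1 from A
Take 9 from A
Take 14 from B
Take 29 from A
Take 31 from A
Take 35 from B
Take 49 from A
Take 52 from B
Take 59 from B

Merged: [1, 9, 14, 29, 31, 35, 49, 52, 59, 80]


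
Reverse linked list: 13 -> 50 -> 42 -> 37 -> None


Step 1: curr=13, set curr.next=prev(None) | reversed so far: 13
Step 2: curr=50, set curr.next=prev(13) | reversed so far: 50 -> 13
Step 3: curr=42, set curr.next=prev(50) | reversed so far: 42 -> 50 -> 13
Step 4: curr=37, set curr.next=prev(42) | reversed so far: 37 -> 42 -> 50 -> 13

37 -> 42 -> 50 -> 13 -> None


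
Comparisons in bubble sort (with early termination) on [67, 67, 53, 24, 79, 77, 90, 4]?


Algorithm: bubble sort (with early termination)
Input: [67, 67, 53, 24, 79, 77, 90, 4]
Sorted: [4, 24, 53, 67, 67, 77, 79, 90]

28


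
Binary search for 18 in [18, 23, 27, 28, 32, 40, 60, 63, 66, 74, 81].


Step 1: lo=0, hi=10, mid=5, val=40
Step 2: lo=0, hi=4, mid=2, val=27
Step 3: lo=0, hi=1, mid=0, val=18

Found at index 0


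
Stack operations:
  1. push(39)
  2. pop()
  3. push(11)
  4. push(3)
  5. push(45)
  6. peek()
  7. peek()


push(39) -> [39]
pop()->39, []
push(11) -> [11]
push(3) -> [11, 3]
push(45) -> [11, 3, 45]
peek()->45
peek()->45

Final stack: [11, 3, 45]


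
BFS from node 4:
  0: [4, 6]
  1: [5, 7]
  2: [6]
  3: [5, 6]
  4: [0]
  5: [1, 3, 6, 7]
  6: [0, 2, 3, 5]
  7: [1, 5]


Visit 4, enqueue [0]
Visit 0, enqueue [6]
Visit 6, enqueue [2, 3, 5]
Visit 2, enqueue []
Visit 3, enqueue []
Visit 5, enqueue [1, 7]
Visit 1, enqueue []
Visit 7, enqueue []

BFS order: [4, 0, 6, 2, 3, 5, 1, 7]


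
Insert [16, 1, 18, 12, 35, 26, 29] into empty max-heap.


Insert 16: [16]
Insert 1: [16, 1]
Insert 18: [18, 1, 16]
Insert 12: [18, 12, 16, 1]
Insert 35: [35, 18, 16, 1, 12]
Insert 26: [35, 18, 26, 1, 12, 16]
Insert 29: [35, 18, 29, 1, 12, 16, 26]

Final heap: [35, 18, 29, 1, 12, 16, 26]


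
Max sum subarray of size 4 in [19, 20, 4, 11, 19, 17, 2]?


[0:4]: 54
[1:5]: 54
[2:6]: 51
[3:7]: 49

Max: 54 at [0:4]


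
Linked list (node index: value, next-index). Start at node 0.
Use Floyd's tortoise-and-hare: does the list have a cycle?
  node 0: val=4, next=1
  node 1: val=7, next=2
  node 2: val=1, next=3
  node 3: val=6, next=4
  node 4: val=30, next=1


Floyd's tortoise (slow, +1) and hare (fast, +2):
  init: slow=0, fast=0
  step 1: slow=1, fast=2
  step 2: slow=2, fast=4
  step 3: slow=3, fast=2
  step 4: slow=4, fast=4
  slow == fast at node 4: cycle detected

Cycle: yes


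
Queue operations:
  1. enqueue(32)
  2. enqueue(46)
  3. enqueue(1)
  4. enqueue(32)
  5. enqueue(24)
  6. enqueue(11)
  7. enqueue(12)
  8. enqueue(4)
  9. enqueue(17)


enqueue(32) -> [32]
enqueue(46) -> [32, 46]
enqueue(1) -> [32, 46, 1]
enqueue(32) -> [32, 46, 1, 32]
enqueue(24) -> [32, 46, 1, 32, 24]
enqueue(11) -> [32, 46, 1, 32, 24, 11]
enqueue(12) -> [32, 46, 1, 32, 24, 11, 12]
enqueue(4) -> [32, 46, 1, 32, 24, 11, 12, 4]
enqueue(17) -> [32, 46, 1, 32, 24, 11, 12, 4, 17]

Final queue: [32, 46, 1, 32, 24, 11, 12, 4, 17]


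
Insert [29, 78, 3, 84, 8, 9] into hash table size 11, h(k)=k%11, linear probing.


Insert 29: h=7 -> slot 7
Insert 78: h=1 -> slot 1
Insert 3: h=3 -> slot 3
Insert 84: h=7, 1 probes -> slot 8
Insert 8: h=8, 1 probes -> slot 9
Insert 9: h=9, 1 probes -> slot 10

Table: [None, 78, None, 3, None, None, None, 29, 84, 8, 9]


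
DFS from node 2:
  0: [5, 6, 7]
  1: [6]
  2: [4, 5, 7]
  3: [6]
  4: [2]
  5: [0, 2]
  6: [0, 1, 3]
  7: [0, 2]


Visit 2, push [7, 5, 4]
Visit 4, push []
Visit 5, push [0]
Visit 0, push [7, 6]
Visit 6, push [3, 1]
Visit 1, push []
Visit 3, push []
Visit 7, push []

DFS order: [2, 4, 5, 0, 6, 1, 3, 7]


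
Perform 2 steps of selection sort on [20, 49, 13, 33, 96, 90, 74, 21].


Initial: [20, 49, 13, 33, 96, 90, 74, 21]
Step 1: min=13 at 2
  Swap: [13, 49, 20, 33, 96, 90, 74, 21]
Step 2: min=20 at 2
  Swap: [13, 20, 49, 33, 96, 90, 74, 21]

After 2 steps: [13, 20, 49, 33, 96, 90, 74, 21]


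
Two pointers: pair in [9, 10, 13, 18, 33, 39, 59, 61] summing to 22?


lo=0(9)+hi=7(61)=70
lo=0(9)+hi=6(59)=68
lo=0(9)+hi=5(39)=48
lo=0(9)+hi=4(33)=42
lo=0(9)+hi=3(18)=27
lo=0(9)+hi=2(13)=22

Yes: 9+13=22


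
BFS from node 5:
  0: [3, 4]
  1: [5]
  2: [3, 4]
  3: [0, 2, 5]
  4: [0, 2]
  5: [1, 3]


Visit 5, enqueue [1, 3]
Visit 1, enqueue []
Visit 3, enqueue [0, 2]
Visit 0, enqueue [4]
Visit 2, enqueue []
Visit 4, enqueue []

BFS order: [5, 1, 3, 0, 2, 4]


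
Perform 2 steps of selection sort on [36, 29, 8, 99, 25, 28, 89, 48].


Initial: [36, 29, 8, 99, 25, 28, 89, 48]
Step 1: min=8 at 2
  Swap: [8, 29, 36, 99, 25, 28, 89, 48]
Step 2: min=25 at 4
  Swap: [8, 25, 36, 99, 29, 28, 89, 48]

After 2 steps: [8, 25, 36, 99, 29, 28, 89, 48]


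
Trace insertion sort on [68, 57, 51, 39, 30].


Initial: [68, 57, 51, 39, 30]
Insert 57: [57, 68, 51, 39, 30]
Insert 51: [51, 57, 68, 39, 30]
Insert 39: [39, 51, 57, 68, 30]
Insert 30: [30, 39, 51, 57, 68]

Sorted: [30, 39, 51, 57, 68]


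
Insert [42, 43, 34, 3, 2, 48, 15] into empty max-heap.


Insert 42: [42]
Insert 43: [43, 42]
Insert 34: [43, 42, 34]
Insert 3: [43, 42, 34, 3]
Insert 2: [43, 42, 34, 3, 2]
Insert 48: [48, 42, 43, 3, 2, 34]
Insert 15: [48, 42, 43, 3, 2, 34, 15]

Final heap: [48, 42, 43, 3, 2, 34, 15]


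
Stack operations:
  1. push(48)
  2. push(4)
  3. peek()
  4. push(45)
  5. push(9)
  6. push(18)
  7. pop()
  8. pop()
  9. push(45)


push(48) -> [48]
push(4) -> [48, 4]
peek()->4
push(45) -> [48, 4, 45]
push(9) -> [48, 4, 45, 9]
push(18) -> [48, 4, 45, 9, 18]
pop()->18, [48, 4, 45, 9]
pop()->9, [48, 4, 45]
push(45) -> [48, 4, 45, 45]

Final stack: [48, 4, 45, 45]


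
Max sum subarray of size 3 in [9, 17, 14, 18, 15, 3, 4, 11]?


[0:3]: 40
[1:4]: 49
[2:5]: 47
[3:6]: 36
[4:7]: 22
[5:8]: 18

Max: 49 at [1:4]


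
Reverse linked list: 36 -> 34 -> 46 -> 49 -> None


Step 1: curr=36, set curr.next=prev(None) | reversed so far: 36
Step 2: curr=34, set curr.next=prev(36) | reversed so far: 34 -> 36
Step 3: curr=46, set curr.next=prev(34) | reversed so far: 46 -> 34 -> 36
Step 4: curr=49, set curr.next=prev(46) | reversed so far: 49 -> 46 -> 34 -> 36

49 -> 46 -> 34 -> 36 -> None


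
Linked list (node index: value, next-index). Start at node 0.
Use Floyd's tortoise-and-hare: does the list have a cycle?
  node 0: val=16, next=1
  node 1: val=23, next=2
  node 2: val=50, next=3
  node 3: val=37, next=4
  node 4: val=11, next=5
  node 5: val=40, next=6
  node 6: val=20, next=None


Floyd's tortoise (slow, +1) and hare (fast, +2):
  init: slow=0, fast=0
  step 1: slow=1, fast=2
  step 2: slow=2, fast=4
  step 3: slow=3, fast=6
  step 4: fast -> None, no cycle

Cycle: no


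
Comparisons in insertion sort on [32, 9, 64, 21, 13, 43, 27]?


Algorithm: insertion sort
Input: [32, 9, 64, 21, 13, 43, 27]
Sorted: [9, 13, 21, 27, 32, 43, 64]

15


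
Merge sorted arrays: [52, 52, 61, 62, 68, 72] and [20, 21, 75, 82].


Take 20 from B
Take 21 from B
Take 52 from A
Take 52 from A
Take 61 from A
Take 62 from A
Take 68 from A
Take 72 from A

Merged: [20, 21, 52, 52, 61, 62, 68, 72, 75, 82]


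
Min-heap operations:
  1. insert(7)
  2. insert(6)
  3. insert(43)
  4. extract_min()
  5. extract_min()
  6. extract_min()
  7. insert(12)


insert(7) -> [7]
insert(6) -> [6, 7]
insert(43) -> [6, 7, 43]
extract_min()->6, [7, 43]
extract_min()->7, [43]
extract_min()->43, []
insert(12) -> [12]

Final heap: [12]


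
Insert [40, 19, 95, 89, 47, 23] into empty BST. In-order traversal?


Insert 40: root
Insert 19: L from 40
Insert 95: R from 40
Insert 89: R from 40 -> L from 95
Insert 47: R from 40 -> L from 95 -> L from 89
Insert 23: L from 40 -> R from 19

In-order: [19, 23, 40, 47, 89, 95]


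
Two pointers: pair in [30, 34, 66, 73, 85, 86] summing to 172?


lo=0(30)+hi=5(86)=116
lo=1(34)+hi=5(86)=120
lo=2(66)+hi=5(86)=152
lo=3(73)+hi=5(86)=159
lo=4(85)+hi=5(86)=171

No pair found


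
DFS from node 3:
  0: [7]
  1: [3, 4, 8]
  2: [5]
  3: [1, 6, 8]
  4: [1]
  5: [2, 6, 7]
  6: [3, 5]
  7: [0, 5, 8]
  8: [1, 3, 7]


Visit 3, push [8, 6, 1]
Visit 1, push [8, 4]
Visit 4, push []
Visit 8, push [7]
Visit 7, push [5, 0]
Visit 0, push []
Visit 5, push [6, 2]
Visit 2, push []
Visit 6, push []

DFS order: [3, 1, 4, 8, 7, 0, 5, 2, 6]


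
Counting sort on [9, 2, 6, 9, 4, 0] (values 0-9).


Input: [9, 2, 6, 9, 4, 0]
Counts: [1, 0, 1, 0, 1, 0, 1, 0, 0, 2]

Sorted: [0, 2, 4, 6, 9, 9]


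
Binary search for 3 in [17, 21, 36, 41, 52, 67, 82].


Step 1: lo=0, hi=6, mid=3, val=41
Step 2: lo=0, hi=2, mid=1, val=21
Step 3: lo=0, hi=0, mid=0, val=17

Not found


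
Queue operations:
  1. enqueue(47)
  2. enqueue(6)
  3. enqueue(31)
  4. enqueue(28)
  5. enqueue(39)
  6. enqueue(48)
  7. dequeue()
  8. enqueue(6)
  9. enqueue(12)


enqueue(47) -> [47]
enqueue(6) -> [47, 6]
enqueue(31) -> [47, 6, 31]
enqueue(28) -> [47, 6, 31, 28]
enqueue(39) -> [47, 6, 31, 28, 39]
enqueue(48) -> [47, 6, 31, 28, 39, 48]
dequeue()->47, [6, 31, 28, 39, 48]
enqueue(6) -> [6, 31, 28, 39, 48, 6]
enqueue(12) -> [6, 31, 28, 39, 48, 6, 12]

Final queue: [6, 31, 28, 39, 48, 6, 12]


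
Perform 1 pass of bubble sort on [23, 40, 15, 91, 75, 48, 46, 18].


Initial: [23, 40, 15, 91, 75, 48, 46, 18]
Pass 1: [23, 15, 40, 75, 48, 46, 18, 91] (5 swaps)

After 1 pass: [23, 15, 40, 75, 48, 46, 18, 91]


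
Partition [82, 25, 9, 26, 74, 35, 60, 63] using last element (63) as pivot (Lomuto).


Pivot: 63
  25 <= 63: swap -> [25, 82, 9, 26, 74, 35, 60, 63]
  9 <= 63: swap -> [25, 9, 82, 26, 74, 35, 60, 63]
  26 <= 63: swap -> [25, 9, 26, 82, 74, 35, 60, 63]
  35 <= 63: swap -> [25, 9, 26, 35, 74, 82, 60, 63]
  60 <= 63: swap -> [25, 9, 26, 35, 60, 82, 74, 63]
Place pivot at 5: [25, 9, 26, 35, 60, 63, 74, 82]

Partitioned: [25, 9, 26, 35, 60, 63, 74, 82]


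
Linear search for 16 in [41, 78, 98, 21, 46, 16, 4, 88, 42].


i=0: 41!=16
i=1: 78!=16
i=2: 98!=16
i=3: 21!=16
i=4: 46!=16
i=5: 16==16 found!

Found at 5, 6 comps


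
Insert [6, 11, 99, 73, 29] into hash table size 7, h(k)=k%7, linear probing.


Insert 6: h=6 -> slot 6
Insert 11: h=4 -> slot 4
Insert 99: h=1 -> slot 1
Insert 73: h=3 -> slot 3
Insert 29: h=1, 1 probes -> slot 2

Table: [None, 99, 29, 73, 11, None, 6]


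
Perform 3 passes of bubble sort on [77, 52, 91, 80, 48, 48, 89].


Initial: [77, 52, 91, 80, 48, 48, 89]
Pass 1: [52, 77, 80, 48, 48, 89, 91] (5 swaps)
Pass 2: [52, 77, 48, 48, 80, 89, 91] (2 swaps)
Pass 3: [52, 48, 48, 77, 80, 89, 91] (2 swaps)

After 3 passes: [52, 48, 48, 77, 80, 89, 91]


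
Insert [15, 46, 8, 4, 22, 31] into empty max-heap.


Insert 15: [15]
Insert 46: [46, 15]
Insert 8: [46, 15, 8]
Insert 4: [46, 15, 8, 4]
Insert 22: [46, 22, 8, 4, 15]
Insert 31: [46, 22, 31, 4, 15, 8]

Final heap: [46, 22, 31, 4, 15, 8]


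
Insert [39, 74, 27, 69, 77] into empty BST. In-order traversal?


Insert 39: root
Insert 74: R from 39
Insert 27: L from 39
Insert 69: R from 39 -> L from 74
Insert 77: R from 39 -> R from 74

In-order: [27, 39, 69, 74, 77]


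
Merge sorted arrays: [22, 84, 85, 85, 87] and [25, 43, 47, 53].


Take 22 from A
Take 25 from B
Take 43 from B
Take 47 from B
Take 53 from B

Merged: [22, 25, 43, 47, 53, 84, 85, 85, 87]


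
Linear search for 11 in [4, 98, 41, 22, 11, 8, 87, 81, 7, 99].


i=0: 4!=11
i=1: 98!=11
i=2: 41!=11
i=3: 22!=11
i=4: 11==11 found!

Found at 4, 5 comps


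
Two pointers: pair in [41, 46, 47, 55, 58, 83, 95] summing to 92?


lo=0(41)+hi=6(95)=136
lo=0(41)+hi=5(83)=124
lo=0(41)+hi=4(58)=99
lo=0(41)+hi=3(55)=96
lo=0(41)+hi=2(47)=88
lo=1(46)+hi=2(47)=93

No pair found


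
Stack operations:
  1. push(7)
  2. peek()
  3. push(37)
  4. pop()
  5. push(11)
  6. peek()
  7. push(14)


push(7) -> [7]
peek()->7
push(37) -> [7, 37]
pop()->37, [7]
push(11) -> [7, 11]
peek()->11
push(14) -> [7, 11, 14]

Final stack: [7, 11, 14]


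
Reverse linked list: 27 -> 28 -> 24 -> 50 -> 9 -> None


Step 1: curr=27, set curr.next=prev(None) | reversed so far: 27
Step 2: curr=28, set curr.next=prev(27) | reversed so far: 28 -> 27
Step 3: curr=24, set curr.next=prev(28) | reversed so far: 24 -> 28 -> 27
Step 4: curr=50, set curr.next=prev(24) | reversed so far: 50 -> 24 -> 28 -> 27
Step 5: curr=9, set curr.next=prev(50) | reversed so far: 9 -> 50 -> 24 -> 28 -> 27

9 -> 50 -> 24 -> 28 -> 27 -> None


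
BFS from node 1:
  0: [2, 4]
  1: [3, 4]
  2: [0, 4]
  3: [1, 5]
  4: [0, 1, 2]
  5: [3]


Visit 1, enqueue [3, 4]
Visit 3, enqueue [5]
Visit 4, enqueue [0, 2]
Visit 5, enqueue []
Visit 0, enqueue []
Visit 2, enqueue []

BFS order: [1, 3, 4, 5, 0, 2]


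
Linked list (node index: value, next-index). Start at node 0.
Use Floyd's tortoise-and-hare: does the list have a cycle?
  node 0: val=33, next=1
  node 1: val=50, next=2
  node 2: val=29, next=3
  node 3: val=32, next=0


Floyd's tortoise (slow, +1) and hare (fast, +2):
  init: slow=0, fast=0
  step 1: slow=1, fast=2
  step 2: slow=2, fast=0
  step 3: slow=3, fast=2
  step 4: slow=0, fast=0
  slow == fast at node 0: cycle detected

Cycle: yes


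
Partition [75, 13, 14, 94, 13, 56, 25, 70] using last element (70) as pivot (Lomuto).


Pivot: 70
  13 <= 70: swap -> [13, 75, 14, 94, 13, 56, 25, 70]
  14 <= 70: swap -> [13, 14, 75, 94, 13, 56, 25, 70]
  13 <= 70: swap -> [13, 14, 13, 94, 75, 56, 25, 70]
  56 <= 70: swap -> [13, 14, 13, 56, 75, 94, 25, 70]
  25 <= 70: swap -> [13, 14, 13, 56, 25, 94, 75, 70]
Place pivot at 5: [13, 14, 13, 56, 25, 70, 75, 94]

Partitioned: [13, 14, 13, 56, 25, 70, 75, 94]


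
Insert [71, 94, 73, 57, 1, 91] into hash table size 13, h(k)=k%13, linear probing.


Insert 71: h=6 -> slot 6
Insert 94: h=3 -> slot 3
Insert 73: h=8 -> slot 8
Insert 57: h=5 -> slot 5
Insert 1: h=1 -> slot 1
Insert 91: h=0 -> slot 0

Table: [91, 1, None, 94, None, 57, 71, None, 73, None, None, None, None]


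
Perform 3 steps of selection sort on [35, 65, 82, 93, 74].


Initial: [35, 65, 82, 93, 74]
Step 1: min=35 at 0
  Swap: [35, 65, 82, 93, 74]
Step 2: min=65 at 1
  Swap: [35, 65, 82, 93, 74]
Step 3: min=74 at 4
  Swap: [35, 65, 74, 93, 82]

After 3 steps: [35, 65, 74, 93, 82]


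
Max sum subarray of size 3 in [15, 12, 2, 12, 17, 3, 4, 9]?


[0:3]: 29
[1:4]: 26
[2:5]: 31
[3:6]: 32
[4:7]: 24
[5:8]: 16

Max: 32 at [3:6]


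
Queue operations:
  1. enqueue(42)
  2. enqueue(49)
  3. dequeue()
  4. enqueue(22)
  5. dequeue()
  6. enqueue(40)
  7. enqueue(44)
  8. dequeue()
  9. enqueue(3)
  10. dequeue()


enqueue(42) -> [42]
enqueue(49) -> [42, 49]
dequeue()->42, [49]
enqueue(22) -> [49, 22]
dequeue()->49, [22]
enqueue(40) -> [22, 40]
enqueue(44) -> [22, 40, 44]
dequeue()->22, [40, 44]
enqueue(3) -> [40, 44, 3]
dequeue()->40, [44, 3]

Final queue: [44, 3]


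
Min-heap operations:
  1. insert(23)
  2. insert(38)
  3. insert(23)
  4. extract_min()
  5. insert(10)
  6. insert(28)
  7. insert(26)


insert(23) -> [23]
insert(38) -> [23, 38]
insert(23) -> [23, 38, 23]
extract_min()->23, [23, 38]
insert(10) -> [10, 38, 23]
insert(28) -> [10, 28, 23, 38]
insert(26) -> [10, 26, 23, 38, 28]

Final heap: [10, 26, 23, 38, 28]


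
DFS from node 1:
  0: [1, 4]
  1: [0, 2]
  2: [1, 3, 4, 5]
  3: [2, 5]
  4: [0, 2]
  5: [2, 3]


Visit 1, push [2, 0]
Visit 0, push [4]
Visit 4, push [2]
Visit 2, push [5, 3]
Visit 3, push [5]
Visit 5, push []

DFS order: [1, 0, 4, 2, 3, 5]


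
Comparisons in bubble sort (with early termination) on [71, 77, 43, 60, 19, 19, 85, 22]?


Algorithm: bubble sort (with early termination)
Input: [71, 77, 43, 60, 19, 19, 85, 22]
Sorted: [19, 19, 22, 43, 60, 71, 77, 85]

27


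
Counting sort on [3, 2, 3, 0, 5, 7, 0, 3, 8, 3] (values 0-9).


Input: [3, 2, 3, 0, 5, 7, 0, 3, 8, 3]
Counts: [2, 0, 1, 4, 0, 1, 0, 1, 1, 0]

Sorted: [0, 0, 2, 3, 3, 3, 3, 5, 7, 8]


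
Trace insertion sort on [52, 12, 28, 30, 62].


Initial: [52, 12, 28, 30, 62]
Insert 12: [12, 52, 28, 30, 62]
Insert 28: [12, 28, 52, 30, 62]
Insert 30: [12, 28, 30, 52, 62]
Insert 62: [12, 28, 30, 52, 62]

Sorted: [12, 28, 30, 52, 62]


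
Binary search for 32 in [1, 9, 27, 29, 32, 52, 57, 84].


Step 1: lo=0, hi=7, mid=3, val=29
Step 2: lo=4, hi=7, mid=5, val=52
Step 3: lo=4, hi=4, mid=4, val=32

Found at index 4


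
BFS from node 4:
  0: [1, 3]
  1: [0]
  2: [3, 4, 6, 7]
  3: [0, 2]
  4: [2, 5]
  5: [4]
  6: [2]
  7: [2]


Visit 4, enqueue [2, 5]
Visit 2, enqueue [3, 6, 7]
Visit 5, enqueue []
Visit 3, enqueue [0]
Visit 6, enqueue []
Visit 7, enqueue []
Visit 0, enqueue [1]
Visit 1, enqueue []

BFS order: [4, 2, 5, 3, 6, 7, 0, 1]


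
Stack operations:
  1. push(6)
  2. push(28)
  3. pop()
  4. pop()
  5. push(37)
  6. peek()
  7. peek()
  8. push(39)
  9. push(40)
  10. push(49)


push(6) -> [6]
push(28) -> [6, 28]
pop()->28, [6]
pop()->6, []
push(37) -> [37]
peek()->37
peek()->37
push(39) -> [37, 39]
push(40) -> [37, 39, 40]
push(49) -> [37, 39, 40, 49]

Final stack: [37, 39, 40, 49]


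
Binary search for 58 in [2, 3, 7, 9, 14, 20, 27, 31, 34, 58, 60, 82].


Step 1: lo=0, hi=11, mid=5, val=20
Step 2: lo=6, hi=11, mid=8, val=34
Step 3: lo=9, hi=11, mid=10, val=60
Step 4: lo=9, hi=9, mid=9, val=58

Found at index 9


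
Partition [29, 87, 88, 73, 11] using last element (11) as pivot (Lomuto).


Pivot: 11
Place pivot at 0: [11, 87, 88, 73, 29]

Partitioned: [11, 87, 88, 73, 29]


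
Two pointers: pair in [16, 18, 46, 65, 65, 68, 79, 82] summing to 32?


lo=0(16)+hi=7(82)=98
lo=0(16)+hi=6(79)=95
lo=0(16)+hi=5(68)=84
lo=0(16)+hi=4(65)=81
lo=0(16)+hi=3(65)=81
lo=0(16)+hi=2(46)=62
lo=0(16)+hi=1(18)=34

No pair found


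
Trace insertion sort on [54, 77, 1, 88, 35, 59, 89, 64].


Initial: [54, 77, 1, 88, 35, 59, 89, 64]
Insert 77: [54, 77, 1, 88, 35, 59, 89, 64]
Insert 1: [1, 54, 77, 88, 35, 59, 89, 64]
Insert 88: [1, 54, 77, 88, 35, 59, 89, 64]
Insert 35: [1, 35, 54, 77, 88, 59, 89, 64]
Insert 59: [1, 35, 54, 59, 77, 88, 89, 64]
Insert 89: [1, 35, 54, 59, 77, 88, 89, 64]
Insert 64: [1, 35, 54, 59, 64, 77, 88, 89]

Sorted: [1, 35, 54, 59, 64, 77, 88, 89]


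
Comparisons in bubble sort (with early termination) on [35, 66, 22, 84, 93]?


Algorithm: bubble sort (with early termination)
Input: [35, 66, 22, 84, 93]
Sorted: [22, 35, 66, 84, 93]

9


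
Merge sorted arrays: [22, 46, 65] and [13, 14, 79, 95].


Take 13 from B
Take 14 from B
Take 22 from A
Take 46 from A
Take 65 from A

Merged: [13, 14, 22, 46, 65, 79, 95]


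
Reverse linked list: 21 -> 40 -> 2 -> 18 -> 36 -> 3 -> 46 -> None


Step 1: curr=21, set curr.next=prev(None) | reversed so far: 21
Step 2: curr=40, set curr.next=prev(21) | reversed so far: 40 -> 21
Step 3: curr=2, set curr.next=prev(40) | reversed so far: 2 -> 40 -> 21
Step 4: curr=18, set curr.next=prev(2) | reversed so far: 18 -> 2 -> 40 -> 21
Step 5: curr=36, set curr.next=prev(18) | reversed so far: 36 -> 18 -> 2 -> 40 -> 21
Step 6: curr=3, set curr.next=prev(36) | reversed so far: 3 -> 36 -> 18 -> 2 -> 40 -> 21
Step 7: curr=46, set curr.next=prev(3) | reversed so far: 46 -> 3 -> 36 -> 18 -> 2 -> 40 -> 21

46 -> 3 -> 36 -> 18 -> 2 -> 40 -> 21 -> None


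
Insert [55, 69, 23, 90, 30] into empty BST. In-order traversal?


Insert 55: root
Insert 69: R from 55
Insert 23: L from 55
Insert 90: R from 55 -> R from 69
Insert 30: L from 55 -> R from 23

In-order: [23, 30, 55, 69, 90]
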